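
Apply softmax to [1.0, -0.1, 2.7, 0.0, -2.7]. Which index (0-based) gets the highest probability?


Softmax is a monotonic transformation, so it preserves the argmax.
We need to find the index of the maximum logit.
Index 0: 1.0
Index 1: -0.1
Index 2: 2.7
Index 3: 0.0
Index 4: -2.7
Maximum logit = 2.7 at index 2

2


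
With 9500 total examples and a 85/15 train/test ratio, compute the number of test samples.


Train samples = 9500 * 85% = 8075
Test samples = 9500 - 8075
= 1425

1425


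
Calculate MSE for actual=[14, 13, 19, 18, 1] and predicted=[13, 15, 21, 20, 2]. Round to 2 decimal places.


Differences: [1, -2, -2, -2, -1]
Squared errors: [1, 4, 4, 4, 1]
Sum of squared errors = 14
MSE = 14 / 5 = 2.80

2.80


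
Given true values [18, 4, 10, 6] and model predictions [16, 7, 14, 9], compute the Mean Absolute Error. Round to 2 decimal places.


Absolute errors: [2, 3, 4, 3]
Sum of absolute errors = 12
MAE = 12 / 4 = 3.00

3.00


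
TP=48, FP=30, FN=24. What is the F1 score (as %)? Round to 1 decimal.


Precision = TP / (TP + FP) = 48 / 78 = 0.6154
Recall = TP / (TP + FN) = 48 / 72 = 0.6667
F1 = 2 * P * R / (P + R)
= 2 * 0.6154 * 0.6667 / (0.6154 + 0.6667)
= 0.8205 / 1.2821
= 0.64
As percentage: 64.0%

64.0


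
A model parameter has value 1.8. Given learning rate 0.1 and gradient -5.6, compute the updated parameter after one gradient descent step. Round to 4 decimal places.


w_new = w_old - lr * gradient
= 1.8 - 0.1 * -5.6
= 1.8 - (-0.56)
= 2.3600

2.3600


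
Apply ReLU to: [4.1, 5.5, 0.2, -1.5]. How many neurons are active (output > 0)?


ReLU(x) = max(0, x) for each element:
ReLU(4.1) = 4.1
ReLU(5.5) = 5.5
ReLU(0.2) = 0.2
ReLU(-1.5) = 0
Active neurons (>0): 3

3


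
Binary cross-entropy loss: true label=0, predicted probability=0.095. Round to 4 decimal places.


For y=0: Loss = -log(1-p)
= -log(1 - 0.095)
= -log(0.905)
= -(-0.0998)
= 0.0998

0.0998


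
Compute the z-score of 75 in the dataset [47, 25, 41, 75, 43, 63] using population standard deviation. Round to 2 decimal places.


Mean = (47 + 25 + 41 + 75 + 43 + 63) / 6 = 49.0
Variance = sum((x_i - mean)^2) / n = 258.6667
Std = sqrt(258.6667) = 16.0831
Z = (x - mean) / std
= (75 - 49.0) / 16.0831
= 26.0 / 16.0831
= 1.62

1.62


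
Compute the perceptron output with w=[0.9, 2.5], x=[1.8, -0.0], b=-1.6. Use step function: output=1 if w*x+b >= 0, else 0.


z = w . x + b
= 0.9*1.8 + 2.5*-0.0 + -1.6
= 1.62 + -0.0 + -1.6
= 1.62 + -1.6
= 0.02
Since z = 0.02 >= 0, output = 1

1


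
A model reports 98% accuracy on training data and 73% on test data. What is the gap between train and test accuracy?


Gap = train_accuracy - test_accuracy
= 98 - 73
= 25%
This large gap strongly indicates overfitting.

25


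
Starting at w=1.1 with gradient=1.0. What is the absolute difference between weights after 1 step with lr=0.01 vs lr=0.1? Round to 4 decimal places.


With lr=0.01: w_new = 1.1 - 0.01 * 1.0 = 1.09
With lr=0.1: w_new = 1.1 - 0.1 * 1.0 = 1.0
Absolute difference = |1.09 - 1.0|
= 0.0900

0.0900


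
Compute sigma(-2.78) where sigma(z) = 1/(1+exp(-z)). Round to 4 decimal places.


sigmoid(z) = 1 / (1 + exp(-z))
exp(-(-2.78)) = exp(2.78) = 16.119
1 + 16.119 = 17.119
1 / 17.119 = 0.0584

0.0584


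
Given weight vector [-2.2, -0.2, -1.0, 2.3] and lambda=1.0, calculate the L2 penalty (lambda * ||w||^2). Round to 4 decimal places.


Squaring each weight:
(-2.2)^2 = 4.84
(-0.2)^2 = 0.04
(-1.0)^2 = 1.0
2.3^2 = 5.29
Sum of squares = 11.17
Penalty = 1.0 * 11.17 = 11.1700

11.1700


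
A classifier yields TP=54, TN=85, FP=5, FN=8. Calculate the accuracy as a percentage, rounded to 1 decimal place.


Accuracy = (TP + TN) / (TP + TN + FP + FN) * 100
= (54 + 85) / (54 + 85 + 5 + 8)
= 139 / 152
= 0.9145
= 91.4%

91.4


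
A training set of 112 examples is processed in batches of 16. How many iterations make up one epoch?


Iterations per epoch = dataset_size / batch_size
= 112 / 16
= 7

7


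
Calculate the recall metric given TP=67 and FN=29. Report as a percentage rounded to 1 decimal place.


Recall = TP / (TP + FN) * 100
= 67 / (67 + 29)
= 67 / 96
= 0.6979
= 69.8%

69.8


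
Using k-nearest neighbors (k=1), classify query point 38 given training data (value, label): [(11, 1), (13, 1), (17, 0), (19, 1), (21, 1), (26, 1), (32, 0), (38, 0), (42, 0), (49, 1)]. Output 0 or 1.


Distances from query 38:
Point 38 (class 0): distance = 0
K=1 nearest neighbors: classes = [0]
Votes for class 1: 0 / 1
Majority vote => class 0

0


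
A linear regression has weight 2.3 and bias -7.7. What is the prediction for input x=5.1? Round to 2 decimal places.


y = 2.3 * 5.1 + (-7.7)
= 11.73 + (-7.7)
= 4.03

4.03


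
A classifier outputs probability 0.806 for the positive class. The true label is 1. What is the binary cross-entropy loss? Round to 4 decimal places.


For y=1: Loss = -log(p)
= -log(0.806)
= -(-0.2157)
= 0.2157

0.2157


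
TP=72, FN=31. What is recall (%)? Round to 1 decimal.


Recall = TP / (TP + FN) * 100
= 72 / (72 + 31)
= 72 / 103
= 0.699
= 69.9%

69.9


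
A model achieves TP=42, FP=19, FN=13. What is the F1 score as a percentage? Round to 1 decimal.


Precision = TP / (TP + FP) = 42 / 61 = 0.6885
Recall = TP / (TP + FN) = 42 / 55 = 0.7636
F1 = 2 * P * R / (P + R)
= 2 * 0.6885 * 0.7636 / (0.6885 + 0.7636)
= 1.0516 / 1.4522
= 0.7241
As percentage: 72.4%

72.4


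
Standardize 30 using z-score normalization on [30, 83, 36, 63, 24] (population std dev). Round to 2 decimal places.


Mean = (30 + 83 + 36 + 63 + 24) / 5 = 47.2
Variance = sum((x_i - mean)^2) / n = 498.16
Std = sqrt(498.16) = 22.3195
Z = (x - mean) / std
= (30 - 47.2) / 22.3195
= -17.2 / 22.3195
= -0.77

-0.77


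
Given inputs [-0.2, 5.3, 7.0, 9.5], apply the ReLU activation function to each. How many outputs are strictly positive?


ReLU(x) = max(0, x) for each element:
ReLU(-0.2) = 0
ReLU(5.3) = 5.3
ReLU(7.0) = 7.0
ReLU(9.5) = 9.5
Active neurons (>0): 3

3


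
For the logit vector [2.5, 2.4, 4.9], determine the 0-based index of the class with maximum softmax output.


Softmax is a monotonic transformation, so it preserves the argmax.
We need to find the index of the maximum logit.
Index 0: 2.5
Index 1: 2.4
Index 2: 4.9
Maximum logit = 4.9 at index 2

2


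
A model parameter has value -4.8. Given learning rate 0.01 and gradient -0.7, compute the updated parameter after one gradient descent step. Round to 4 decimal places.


w_new = w_old - lr * gradient
= -4.8 - 0.01 * -0.7
= -4.8 - (-0.007)
= -4.7930

-4.7930


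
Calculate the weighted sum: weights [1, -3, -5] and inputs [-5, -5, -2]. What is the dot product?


Element-wise products:
1 * -5 = -5
-3 * -5 = 15
-5 * -2 = 10
Sum = -5 + 15 + 10
= 20

20


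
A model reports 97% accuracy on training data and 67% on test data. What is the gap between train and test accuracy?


Gap = train_accuracy - test_accuracy
= 97 - 67
= 30%
This large gap strongly indicates overfitting.

30


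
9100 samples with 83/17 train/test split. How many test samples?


Train samples = 9100 * 83% = 7553
Test samples = 9100 - 7553
= 1547

1547


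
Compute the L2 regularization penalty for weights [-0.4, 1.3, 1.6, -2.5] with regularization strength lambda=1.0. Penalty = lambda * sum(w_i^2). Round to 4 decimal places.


Squaring each weight:
(-0.4)^2 = 0.16
1.3^2 = 1.69
1.6^2 = 2.56
(-2.5)^2 = 6.25
Sum of squares = 10.66
Penalty = 1.0 * 10.66 = 10.6600

10.6600


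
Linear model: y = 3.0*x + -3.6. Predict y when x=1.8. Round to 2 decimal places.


y = 3.0 * 1.8 + (-3.6)
= 5.4 + (-3.6)
= 1.80

1.80


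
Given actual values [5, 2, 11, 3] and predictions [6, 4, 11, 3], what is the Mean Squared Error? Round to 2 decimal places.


Differences: [-1, -2, 0, 0]
Squared errors: [1, 4, 0, 0]
Sum of squared errors = 5
MSE = 5 / 4 = 1.25

1.25


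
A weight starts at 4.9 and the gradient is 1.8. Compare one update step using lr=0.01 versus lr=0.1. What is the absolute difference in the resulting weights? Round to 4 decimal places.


With lr=0.01: w_new = 4.9 - 0.01 * 1.8 = 4.882
With lr=0.1: w_new = 4.9 - 0.1 * 1.8 = 4.72
Absolute difference = |4.882 - 4.72|
= 0.1620

0.1620


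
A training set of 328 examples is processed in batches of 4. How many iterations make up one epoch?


Iterations per epoch = dataset_size / batch_size
= 328 / 4
= 82

82


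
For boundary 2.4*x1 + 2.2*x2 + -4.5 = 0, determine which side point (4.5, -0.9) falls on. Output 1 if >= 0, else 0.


Compute 2.4 * 4.5 + 2.2 * -0.9 + -4.5
= 10.8 + -1.98 + -4.5
= 4.32
Since 4.32 >= 0, the point is on the positive side.

1


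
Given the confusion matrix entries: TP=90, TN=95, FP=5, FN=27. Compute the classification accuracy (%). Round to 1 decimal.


Accuracy = (TP + TN) / (TP + TN + FP + FN) * 100
= (90 + 95) / (90 + 95 + 5 + 27)
= 185 / 217
= 0.8525
= 85.3%

85.3


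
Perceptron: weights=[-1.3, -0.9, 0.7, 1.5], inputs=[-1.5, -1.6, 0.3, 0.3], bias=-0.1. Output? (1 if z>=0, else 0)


z = w . x + b
= -1.3*-1.5 + -0.9*-1.6 + 0.7*0.3 + 1.5*0.3 + -0.1
= 1.95 + 1.44 + 0.21 + 0.45 + -0.1
= 4.05 + -0.1
= 3.95
Since z = 3.95 >= 0, output = 1

1


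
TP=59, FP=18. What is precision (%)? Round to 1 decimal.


Precision = TP / (TP + FP) * 100
= 59 / (59 + 18)
= 59 / 77
= 0.7662
= 76.6%

76.6


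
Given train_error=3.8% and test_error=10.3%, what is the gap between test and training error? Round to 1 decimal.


Generalization gap = test_error - train_error
= 10.3 - 3.8
= 6.5%
A moderate gap.

6.5


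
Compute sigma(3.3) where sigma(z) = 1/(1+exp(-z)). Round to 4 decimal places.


sigmoid(z) = 1 / (1 + exp(-z))
exp(-(3.3)) = exp(-3.3) = 0.0369
1 + 0.0369 = 1.0369
1 / 1.0369 = 0.9644

0.9644


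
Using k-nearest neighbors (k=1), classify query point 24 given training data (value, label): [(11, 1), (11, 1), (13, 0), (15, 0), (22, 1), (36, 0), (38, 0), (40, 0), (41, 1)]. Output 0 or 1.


Distances from query 24:
Point 22 (class 1): distance = 2
K=1 nearest neighbors: classes = [1]
Votes for class 1: 1 / 1
Majority vote => class 1

1


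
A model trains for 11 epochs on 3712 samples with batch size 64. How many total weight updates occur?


Iterations per epoch = 3712 / 64 = 58
Total updates = iterations_per_epoch * epochs
= 58 * 11
= 638

638


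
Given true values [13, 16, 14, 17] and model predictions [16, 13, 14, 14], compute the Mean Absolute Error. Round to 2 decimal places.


Absolute errors: [3, 3, 0, 3]
Sum of absolute errors = 9
MAE = 9 / 4 = 2.25

2.25


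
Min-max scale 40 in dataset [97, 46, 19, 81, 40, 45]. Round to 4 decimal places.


Min = 19, Max = 97
Range = 97 - 19 = 78
Scaled = (x - min) / (max - min)
= (40 - 19) / 78
= 21 / 78
= 0.2692

0.2692


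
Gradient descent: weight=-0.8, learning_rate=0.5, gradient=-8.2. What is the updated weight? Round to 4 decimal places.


w_new = w_old - lr * gradient
= -0.8 - 0.5 * -8.2
= -0.8 - (-4.1)
= 3.3000

3.3000


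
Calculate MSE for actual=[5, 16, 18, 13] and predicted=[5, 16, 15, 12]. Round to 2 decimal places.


Differences: [0, 0, 3, 1]
Squared errors: [0, 0, 9, 1]
Sum of squared errors = 10
MSE = 10 / 4 = 2.50

2.50


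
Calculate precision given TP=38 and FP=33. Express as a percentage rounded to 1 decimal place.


Precision = TP / (TP + FP) * 100
= 38 / (38 + 33)
= 38 / 71
= 0.5352
= 53.5%

53.5


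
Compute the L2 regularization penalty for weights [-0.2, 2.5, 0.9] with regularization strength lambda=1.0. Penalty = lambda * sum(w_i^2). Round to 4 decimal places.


Squaring each weight:
(-0.2)^2 = 0.04
2.5^2 = 6.25
0.9^2 = 0.81
Sum of squares = 7.1
Penalty = 1.0 * 7.1 = 7.1000

7.1000


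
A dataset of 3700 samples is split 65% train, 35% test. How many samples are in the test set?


Train samples = 3700 * 65% = 2405
Test samples = 3700 - 2405
= 1295

1295


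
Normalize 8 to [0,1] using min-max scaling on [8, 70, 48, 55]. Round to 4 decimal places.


Min = 8, Max = 70
Range = 70 - 8 = 62
Scaled = (x - min) / (max - min)
= (8 - 8) / 62
= 0 / 62
= 0.0000

0.0000


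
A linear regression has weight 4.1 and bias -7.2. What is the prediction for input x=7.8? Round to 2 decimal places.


y = 4.1 * 7.8 + (-7.2)
= 31.98 + (-7.2)
= 24.78

24.78


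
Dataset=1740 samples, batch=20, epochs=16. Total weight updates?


Iterations per epoch = 1740 / 20 = 87
Total updates = iterations_per_epoch * epochs
= 87 * 16
= 1392

1392


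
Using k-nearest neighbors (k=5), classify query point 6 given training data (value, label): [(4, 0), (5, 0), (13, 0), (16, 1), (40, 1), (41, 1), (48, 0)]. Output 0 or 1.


Distances from query 6:
Point 5 (class 0): distance = 1
Point 4 (class 0): distance = 2
Point 13 (class 0): distance = 7
Point 16 (class 1): distance = 10
Point 40 (class 1): distance = 34
K=5 nearest neighbors: classes = [0, 0, 0, 1, 1]
Votes for class 1: 2 / 5
Majority vote => class 0

0


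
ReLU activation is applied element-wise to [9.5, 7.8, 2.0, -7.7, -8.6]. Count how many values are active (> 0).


ReLU(x) = max(0, x) for each element:
ReLU(9.5) = 9.5
ReLU(7.8) = 7.8
ReLU(2.0) = 2.0
ReLU(-7.7) = 0
ReLU(-8.6) = 0
Active neurons (>0): 3

3


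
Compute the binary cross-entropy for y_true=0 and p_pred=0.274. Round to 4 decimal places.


For y=0: Loss = -log(1-p)
= -log(1 - 0.274)
= -log(0.726)
= -(-0.3202)
= 0.3202

0.3202


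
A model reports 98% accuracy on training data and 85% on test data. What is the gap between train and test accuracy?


Gap = train_accuracy - test_accuracy
= 98 - 85
= 13%
This gap suggests the model is overfitting.

13


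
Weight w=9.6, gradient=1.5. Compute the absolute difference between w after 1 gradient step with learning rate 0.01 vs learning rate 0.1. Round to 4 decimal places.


With lr=0.01: w_new = 9.6 - 0.01 * 1.5 = 9.585
With lr=0.1: w_new = 9.6 - 0.1 * 1.5 = 9.45
Absolute difference = |9.585 - 9.45|
= 0.1350

0.1350


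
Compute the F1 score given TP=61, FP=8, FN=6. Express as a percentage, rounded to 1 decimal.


Precision = TP / (TP + FP) = 61 / 69 = 0.8841
Recall = TP / (TP + FN) = 61 / 67 = 0.9104
F1 = 2 * P * R / (P + R)
= 2 * 0.8841 * 0.9104 / (0.8841 + 0.9104)
= 1.6098 / 1.7945
= 0.8971
As percentage: 89.7%

89.7


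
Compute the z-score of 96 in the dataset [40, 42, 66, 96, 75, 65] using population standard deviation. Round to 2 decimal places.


Mean = (40 + 42 + 66 + 96 + 75 + 65) / 6 = 64.0
Variance = sum((x_i - mean)^2) / n = 368.3333
Std = sqrt(368.3333) = 19.192
Z = (x - mean) / std
= (96 - 64.0) / 19.192
= 32.0 / 19.192
= 1.67

1.67


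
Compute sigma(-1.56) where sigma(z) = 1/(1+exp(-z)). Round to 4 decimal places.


sigmoid(z) = 1 / (1 + exp(-z))
exp(-(-1.56)) = exp(1.56) = 4.7588
1 + 4.7588 = 5.7588
1 / 5.7588 = 0.1736

0.1736


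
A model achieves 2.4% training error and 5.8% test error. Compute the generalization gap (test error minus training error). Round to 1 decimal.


Generalization gap = test_error - train_error
= 5.8 - 2.4
= 3.4%
A moderate gap.

3.4


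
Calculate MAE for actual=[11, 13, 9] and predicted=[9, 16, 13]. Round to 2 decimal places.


Absolute errors: [2, 3, 4]
Sum of absolute errors = 9
MAE = 9 / 3 = 3.00

3.00


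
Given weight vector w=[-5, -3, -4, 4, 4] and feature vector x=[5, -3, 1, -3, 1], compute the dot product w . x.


Element-wise products:
-5 * 5 = -25
-3 * -3 = 9
-4 * 1 = -4
4 * -3 = -12
4 * 1 = 4
Sum = -25 + 9 + -4 + -12 + 4
= -28

-28


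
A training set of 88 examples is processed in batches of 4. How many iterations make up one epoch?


Iterations per epoch = dataset_size / batch_size
= 88 / 4
= 22

22


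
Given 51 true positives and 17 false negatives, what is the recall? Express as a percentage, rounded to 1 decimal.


Recall = TP / (TP + FN) * 100
= 51 / (51 + 17)
= 51 / 68
= 0.75
= 75.0%

75.0


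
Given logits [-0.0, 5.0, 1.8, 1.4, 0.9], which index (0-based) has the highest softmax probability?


Softmax is a monotonic transformation, so it preserves the argmax.
We need to find the index of the maximum logit.
Index 0: -0.0
Index 1: 5.0
Index 2: 1.8
Index 3: 1.4
Index 4: 0.9
Maximum logit = 5.0 at index 1

1


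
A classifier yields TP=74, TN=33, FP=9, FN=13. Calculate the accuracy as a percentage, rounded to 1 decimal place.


Accuracy = (TP + TN) / (TP + TN + FP + FN) * 100
= (74 + 33) / (74 + 33 + 9 + 13)
= 107 / 129
= 0.8295
= 82.9%

82.9


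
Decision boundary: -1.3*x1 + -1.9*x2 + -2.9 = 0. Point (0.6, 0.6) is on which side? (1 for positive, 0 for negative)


Compute -1.3 * 0.6 + -1.9 * 0.6 + -2.9
= -0.78 + -1.14 + -2.9
= -4.82
Since -4.82 < 0, the point is on the negative side.

0


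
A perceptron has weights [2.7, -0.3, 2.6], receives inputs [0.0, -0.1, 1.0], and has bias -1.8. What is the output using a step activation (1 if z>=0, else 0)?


z = w . x + b
= 2.7*0.0 + -0.3*-0.1 + 2.6*1.0 + -1.8
= 0.0 + 0.03 + 2.6 + -1.8
= 2.63 + -1.8
= 0.83
Since z = 0.83 >= 0, output = 1

1


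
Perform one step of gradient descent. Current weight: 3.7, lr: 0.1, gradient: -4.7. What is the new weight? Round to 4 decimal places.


w_new = w_old - lr * gradient
= 3.7 - 0.1 * -4.7
= 3.7 - (-0.47)
= 4.1700

4.1700


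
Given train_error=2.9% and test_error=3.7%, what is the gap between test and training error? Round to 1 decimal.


Generalization gap = test_error - train_error
= 3.7 - 2.9
= 0.8%
A small gap suggests good generalization.

0.8


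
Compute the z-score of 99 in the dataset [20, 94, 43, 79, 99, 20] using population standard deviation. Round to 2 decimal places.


Mean = (20 + 94 + 43 + 79 + 99 + 20) / 6 = 59.1667
Variance = sum((x_i - mean)^2) / n = 1087.1389
Std = sqrt(1087.1389) = 32.9718
Z = (x - mean) / std
= (99 - 59.1667) / 32.9718
= 39.8333 / 32.9718
= 1.21

1.21


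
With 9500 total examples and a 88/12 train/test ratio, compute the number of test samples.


Train samples = 9500 * 88% = 8360
Test samples = 9500 - 8360
= 1140

1140


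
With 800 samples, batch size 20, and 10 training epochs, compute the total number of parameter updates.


Iterations per epoch = 800 / 20 = 40
Total updates = iterations_per_epoch * epochs
= 40 * 10
= 400

400


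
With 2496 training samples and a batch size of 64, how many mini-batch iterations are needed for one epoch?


Iterations per epoch = dataset_size / batch_size
= 2496 / 64
= 39

39


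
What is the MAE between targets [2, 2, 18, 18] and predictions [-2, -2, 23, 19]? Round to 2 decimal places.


Absolute errors: [4, 4, 5, 1]
Sum of absolute errors = 14
MAE = 14 / 4 = 3.50

3.50


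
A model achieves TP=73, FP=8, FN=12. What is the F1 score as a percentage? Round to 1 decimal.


Precision = TP / (TP + FP) = 73 / 81 = 0.9012
Recall = TP / (TP + FN) = 73 / 85 = 0.8588
F1 = 2 * P * R / (P + R)
= 2 * 0.9012 * 0.8588 / (0.9012 + 0.8588)
= 1.548 / 1.7601
= 0.8795
As percentage: 88.0%

88.0


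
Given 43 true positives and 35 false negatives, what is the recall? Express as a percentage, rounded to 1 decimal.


Recall = TP / (TP + FN) * 100
= 43 / (43 + 35)
= 43 / 78
= 0.5513
= 55.1%

55.1


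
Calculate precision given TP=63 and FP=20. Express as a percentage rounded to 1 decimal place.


Precision = TP / (TP + FP) * 100
= 63 / (63 + 20)
= 63 / 83
= 0.759
= 75.9%

75.9


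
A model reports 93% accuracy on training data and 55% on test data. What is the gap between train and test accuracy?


Gap = train_accuracy - test_accuracy
= 93 - 55
= 38%
This large gap strongly indicates overfitting.

38


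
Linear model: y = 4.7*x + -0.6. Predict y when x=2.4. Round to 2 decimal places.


y = 4.7 * 2.4 + (-0.6)
= 11.28 + (-0.6)
= 10.68

10.68


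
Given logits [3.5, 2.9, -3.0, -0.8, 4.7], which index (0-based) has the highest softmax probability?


Softmax is a monotonic transformation, so it preserves the argmax.
We need to find the index of the maximum logit.
Index 0: 3.5
Index 1: 2.9
Index 2: -3.0
Index 3: -0.8
Index 4: 4.7
Maximum logit = 4.7 at index 4

4


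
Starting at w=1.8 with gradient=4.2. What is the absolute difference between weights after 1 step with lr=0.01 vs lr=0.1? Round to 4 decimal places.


With lr=0.01: w_new = 1.8 - 0.01 * 4.2 = 1.758
With lr=0.1: w_new = 1.8 - 0.1 * 4.2 = 1.38
Absolute difference = |1.758 - 1.38|
= 0.3780

0.3780


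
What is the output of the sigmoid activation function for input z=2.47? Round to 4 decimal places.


sigmoid(z) = 1 / (1 + exp(-z))
exp(-(2.47)) = exp(-2.47) = 0.0846
1 + 0.0846 = 1.0846
1 / 1.0846 = 0.9220

0.9220


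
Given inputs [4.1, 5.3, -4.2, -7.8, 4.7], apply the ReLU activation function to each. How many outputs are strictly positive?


ReLU(x) = max(0, x) for each element:
ReLU(4.1) = 4.1
ReLU(5.3) = 5.3
ReLU(-4.2) = 0
ReLU(-7.8) = 0
ReLU(4.7) = 4.7
Active neurons (>0): 3

3


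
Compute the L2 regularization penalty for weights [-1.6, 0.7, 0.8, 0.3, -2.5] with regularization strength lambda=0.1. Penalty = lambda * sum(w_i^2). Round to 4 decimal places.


Squaring each weight:
(-1.6)^2 = 2.56
0.7^2 = 0.49
0.8^2 = 0.64
0.3^2 = 0.09
(-2.5)^2 = 6.25
Sum of squares = 10.03
Penalty = 0.1 * 10.03 = 1.0030

1.0030


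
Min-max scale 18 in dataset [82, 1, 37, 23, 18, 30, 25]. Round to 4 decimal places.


Min = 1, Max = 82
Range = 82 - 1 = 81
Scaled = (x - min) / (max - min)
= (18 - 1) / 81
= 17 / 81
= 0.2099

0.2099


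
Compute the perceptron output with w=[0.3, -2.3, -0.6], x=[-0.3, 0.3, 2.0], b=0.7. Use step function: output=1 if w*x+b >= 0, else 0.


z = w . x + b
= 0.3*-0.3 + -2.3*0.3 + -0.6*2.0 + 0.7
= -0.09 + -0.69 + -1.2 + 0.7
= -1.98 + 0.7
= -1.28
Since z = -1.28 < 0, output = 0

0


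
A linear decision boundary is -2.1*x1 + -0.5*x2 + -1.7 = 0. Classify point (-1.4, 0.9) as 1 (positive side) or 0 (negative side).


Compute -2.1 * -1.4 + -0.5 * 0.9 + -1.7
= 2.94 + -0.45 + -1.7
= 0.79
Since 0.79 >= 0, the point is on the positive side.

1


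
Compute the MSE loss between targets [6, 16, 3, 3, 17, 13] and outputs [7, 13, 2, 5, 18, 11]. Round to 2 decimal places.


Differences: [-1, 3, 1, -2, -1, 2]
Squared errors: [1, 9, 1, 4, 1, 4]
Sum of squared errors = 20
MSE = 20 / 6 = 3.33

3.33


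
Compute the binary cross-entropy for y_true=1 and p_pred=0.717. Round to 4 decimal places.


For y=1: Loss = -log(p)
= -log(0.717)
= -(-0.3327)
= 0.3327

0.3327


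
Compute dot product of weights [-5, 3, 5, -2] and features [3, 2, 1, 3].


Element-wise products:
-5 * 3 = -15
3 * 2 = 6
5 * 1 = 5
-2 * 3 = -6
Sum = -15 + 6 + 5 + -6
= -10

-10


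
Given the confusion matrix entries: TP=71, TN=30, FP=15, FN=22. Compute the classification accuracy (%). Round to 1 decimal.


Accuracy = (TP + TN) / (TP + TN + FP + FN) * 100
= (71 + 30) / (71 + 30 + 15 + 22)
= 101 / 138
= 0.7319
= 73.2%

73.2


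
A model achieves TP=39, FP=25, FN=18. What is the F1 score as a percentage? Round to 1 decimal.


Precision = TP / (TP + FP) = 39 / 64 = 0.6094
Recall = TP / (TP + FN) = 39 / 57 = 0.6842
F1 = 2 * P * R / (P + R)
= 2 * 0.6094 * 0.6842 / (0.6094 + 0.6842)
= 0.8339 / 1.2936
= 0.6446
As percentage: 64.5%

64.5


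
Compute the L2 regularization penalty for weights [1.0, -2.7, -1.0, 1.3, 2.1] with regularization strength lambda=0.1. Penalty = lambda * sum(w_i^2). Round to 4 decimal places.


Squaring each weight:
1.0^2 = 1.0
(-2.7)^2 = 7.29
(-1.0)^2 = 1.0
1.3^2 = 1.69
2.1^2 = 4.41
Sum of squares = 15.39
Penalty = 0.1 * 15.39 = 1.5390

1.5390


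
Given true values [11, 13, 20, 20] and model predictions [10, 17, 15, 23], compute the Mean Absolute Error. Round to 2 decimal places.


Absolute errors: [1, 4, 5, 3]
Sum of absolute errors = 13
MAE = 13 / 4 = 3.25

3.25


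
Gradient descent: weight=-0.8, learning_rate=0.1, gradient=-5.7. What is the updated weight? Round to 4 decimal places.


w_new = w_old - lr * gradient
= -0.8 - 0.1 * -5.7
= -0.8 - (-0.57)
= -0.2300

-0.2300


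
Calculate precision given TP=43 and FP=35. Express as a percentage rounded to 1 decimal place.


Precision = TP / (TP + FP) * 100
= 43 / (43 + 35)
= 43 / 78
= 0.5513
= 55.1%

55.1


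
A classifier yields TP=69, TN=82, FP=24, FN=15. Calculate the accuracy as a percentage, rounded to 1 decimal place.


Accuracy = (TP + TN) / (TP + TN + FP + FN) * 100
= (69 + 82) / (69 + 82 + 24 + 15)
= 151 / 190
= 0.7947
= 79.5%

79.5


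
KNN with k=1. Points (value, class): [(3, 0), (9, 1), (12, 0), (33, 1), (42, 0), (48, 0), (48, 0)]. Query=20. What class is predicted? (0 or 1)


Distances from query 20:
Point 12 (class 0): distance = 8
K=1 nearest neighbors: classes = [0]
Votes for class 1: 0 / 1
Majority vote => class 0

0


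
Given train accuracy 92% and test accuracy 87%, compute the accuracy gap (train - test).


Gap = train_accuracy - test_accuracy
= 92 - 87
= 5%
This moderate gap may indicate mild overfitting.

5


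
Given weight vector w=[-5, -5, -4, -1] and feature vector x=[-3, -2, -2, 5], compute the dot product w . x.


Element-wise products:
-5 * -3 = 15
-5 * -2 = 10
-4 * -2 = 8
-1 * 5 = -5
Sum = 15 + 10 + 8 + -5
= 28

28


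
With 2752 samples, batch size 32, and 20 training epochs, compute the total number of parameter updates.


Iterations per epoch = 2752 / 32 = 86
Total updates = iterations_per_epoch * epochs
= 86 * 20
= 1720

1720


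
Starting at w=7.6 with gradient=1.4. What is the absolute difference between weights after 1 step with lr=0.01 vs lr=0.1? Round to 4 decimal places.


With lr=0.01: w_new = 7.6 - 0.01 * 1.4 = 7.586
With lr=0.1: w_new = 7.6 - 0.1 * 1.4 = 7.46
Absolute difference = |7.586 - 7.46|
= 0.1260

0.1260


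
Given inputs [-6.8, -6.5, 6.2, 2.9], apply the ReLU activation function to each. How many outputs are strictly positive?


ReLU(x) = max(0, x) for each element:
ReLU(-6.8) = 0
ReLU(-6.5) = 0
ReLU(6.2) = 6.2
ReLU(2.9) = 2.9
Active neurons (>0): 2

2


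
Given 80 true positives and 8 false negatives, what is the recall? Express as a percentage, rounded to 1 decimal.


Recall = TP / (TP + FN) * 100
= 80 / (80 + 8)
= 80 / 88
= 0.9091
= 90.9%

90.9


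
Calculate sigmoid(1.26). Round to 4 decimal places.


sigmoid(z) = 1 / (1 + exp(-z))
exp(-(1.26)) = exp(-1.26) = 0.2837
1 + 0.2837 = 1.2837
1 / 1.2837 = 0.7790

0.7790


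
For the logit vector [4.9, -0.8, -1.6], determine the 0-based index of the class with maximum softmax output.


Softmax is a monotonic transformation, so it preserves the argmax.
We need to find the index of the maximum logit.
Index 0: 4.9
Index 1: -0.8
Index 2: -1.6
Maximum logit = 4.9 at index 0

0


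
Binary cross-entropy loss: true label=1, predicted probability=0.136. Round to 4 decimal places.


For y=1: Loss = -log(p)
= -log(0.136)
= -(-1.9951)
= 1.9951

1.9951


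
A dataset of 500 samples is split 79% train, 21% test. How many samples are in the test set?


Train samples = 500 * 79% = 395
Test samples = 500 - 395
= 105

105


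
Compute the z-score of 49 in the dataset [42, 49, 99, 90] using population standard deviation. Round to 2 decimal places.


Mean = (42 + 49 + 99 + 90) / 4 = 70.0
Variance = sum((x_i - mean)^2) / n = 616.5
Std = sqrt(616.5) = 24.8294
Z = (x - mean) / std
= (49 - 70.0) / 24.8294
= -21.0 / 24.8294
= -0.85

-0.85


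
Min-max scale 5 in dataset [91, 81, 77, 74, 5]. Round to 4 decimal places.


Min = 5, Max = 91
Range = 91 - 5 = 86
Scaled = (x - min) / (max - min)
= (5 - 5) / 86
= 0 / 86
= 0.0000

0.0000


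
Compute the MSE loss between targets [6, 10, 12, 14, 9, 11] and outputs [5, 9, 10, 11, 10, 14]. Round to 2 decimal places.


Differences: [1, 1, 2, 3, -1, -3]
Squared errors: [1, 1, 4, 9, 1, 9]
Sum of squared errors = 25
MSE = 25 / 6 = 4.17

4.17


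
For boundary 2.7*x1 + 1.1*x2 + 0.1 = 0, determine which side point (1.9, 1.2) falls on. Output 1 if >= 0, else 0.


Compute 2.7 * 1.9 + 1.1 * 1.2 + 0.1
= 5.13 + 1.32 + 0.1
= 6.55
Since 6.55 >= 0, the point is on the positive side.

1


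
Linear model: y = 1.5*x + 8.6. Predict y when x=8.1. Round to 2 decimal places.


y = 1.5 * 8.1 + (8.6)
= 12.15 + (8.6)
= 20.75

20.75


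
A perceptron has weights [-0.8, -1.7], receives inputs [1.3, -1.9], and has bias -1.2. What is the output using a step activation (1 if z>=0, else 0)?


z = w . x + b
= -0.8*1.3 + -1.7*-1.9 + -1.2
= -1.04 + 3.23 + -1.2
= 2.19 + -1.2
= 0.99
Since z = 0.99 >= 0, output = 1

1


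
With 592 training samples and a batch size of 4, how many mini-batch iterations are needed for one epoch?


Iterations per epoch = dataset_size / batch_size
= 592 / 4
= 148

148


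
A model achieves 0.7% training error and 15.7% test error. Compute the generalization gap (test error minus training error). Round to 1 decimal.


Generalization gap = test_error - train_error
= 15.7 - 0.7
= 15.0%
A large gap suggests overfitting.

15.0


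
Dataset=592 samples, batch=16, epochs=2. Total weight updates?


Iterations per epoch = 592 / 16 = 37
Total updates = iterations_per_epoch * epochs
= 37 * 2
= 74

74


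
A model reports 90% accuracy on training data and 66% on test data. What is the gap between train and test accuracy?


Gap = train_accuracy - test_accuracy
= 90 - 66
= 24%
This large gap strongly indicates overfitting.

24


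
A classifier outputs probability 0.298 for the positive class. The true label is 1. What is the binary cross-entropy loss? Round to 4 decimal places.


For y=1: Loss = -log(p)
= -log(0.298)
= -(-1.2107)
= 1.2107

1.2107


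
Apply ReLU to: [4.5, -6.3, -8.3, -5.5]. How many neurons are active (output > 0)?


ReLU(x) = max(0, x) for each element:
ReLU(4.5) = 4.5
ReLU(-6.3) = 0
ReLU(-8.3) = 0
ReLU(-5.5) = 0
Active neurons (>0): 1

1


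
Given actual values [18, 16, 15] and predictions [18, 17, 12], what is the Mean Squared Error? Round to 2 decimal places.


Differences: [0, -1, 3]
Squared errors: [0, 1, 9]
Sum of squared errors = 10
MSE = 10 / 3 = 3.33

3.33


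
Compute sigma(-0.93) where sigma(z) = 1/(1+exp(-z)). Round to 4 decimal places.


sigmoid(z) = 1 / (1 + exp(-z))
exp(-(-0.93)) = exp(0.93) = 2.5345
1 + 2.5345 = 3.5345
1 / 3.5345 = 0.2829

0.2829


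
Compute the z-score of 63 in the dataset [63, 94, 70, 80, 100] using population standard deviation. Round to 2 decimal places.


Mean = (63 + 94 + 70 + 80 + 100) / 5 = 81.4
Variance = sum((x_i - mean)^2) / n = 195.04
Std = sqrt(195.04) = 13.9657
Z = (x - mean) / std
= (63 - 81.4) / 13.9657
= -18.4 / 13.9657
= -1.32

-1.32


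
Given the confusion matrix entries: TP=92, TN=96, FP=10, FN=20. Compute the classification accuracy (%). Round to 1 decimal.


Accuracy = (TP + TN) / (TP + TN + FP + FN) * 100
= (92 + 96) / (92 + 96 + 10 + 20)
= 188 / 218
= 0.8624
= 86.2%

86.2


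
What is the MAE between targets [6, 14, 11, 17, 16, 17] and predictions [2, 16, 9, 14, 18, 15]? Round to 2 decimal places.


Absolute errors: [4, 2, 2, 3, 2, 2]
Sum of absolute errors = 15
MAE = 15 / 6 = 2.50

2.50


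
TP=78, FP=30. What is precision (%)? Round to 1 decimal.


Precision = TP / (TP + FP) * 100
= 78 / (78 + 30)
= 78 / 108
= 0.7222
= 72.2%

72.2


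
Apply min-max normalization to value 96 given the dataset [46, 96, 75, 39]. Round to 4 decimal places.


Min = 39, Max = 96
Range = 96 - 39 = 57
Scaled = (x - min) / (max - min)
= (96 - 39) / 57
= 57 / 57
= 1.0000

1.0000


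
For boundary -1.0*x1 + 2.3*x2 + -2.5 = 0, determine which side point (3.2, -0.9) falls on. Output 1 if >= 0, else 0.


Compute -1.0 * 3.2 + 2.3 * -0.9 + -2.5
= -3.2 + -2.07 + -2.5
= -7.77
Since -7.77 < 0, the point is on the negative side.

0


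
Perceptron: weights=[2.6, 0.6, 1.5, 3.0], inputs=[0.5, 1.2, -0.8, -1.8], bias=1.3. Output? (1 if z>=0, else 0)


z = w . x + b
= 2.6*0.5 + 0.6*1.2 + 1.5*-0.8 + 3.0*-1.8 + 1.3
= 1.3 + 0.72 + -1.2 + -5.4 + 1.3
= -4.58 + 1.3
= -3.28
Since z = -3.28 < 0, output = 0

0


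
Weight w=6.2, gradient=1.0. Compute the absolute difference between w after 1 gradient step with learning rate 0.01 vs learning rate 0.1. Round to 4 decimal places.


With lr=0.01: w_new = 6.2 - 0.01 * 1.0 = 6.19
With lr=0.1: w_new = 6.2 - 0.1 * 1.0 = 6.1
Absolute difference = |6.19 - 6.1|
= 0.0900

0.0900


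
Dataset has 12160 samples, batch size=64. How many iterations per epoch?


Iterations per epoch = dataset_size / batch_size
= 12160 / 64
= 190

190


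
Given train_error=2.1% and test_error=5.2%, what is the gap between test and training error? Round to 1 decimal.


Generalization gap = test_error - train_error
= 5.2 - 2.1
= 3.1%
A moderate gap.

3.1


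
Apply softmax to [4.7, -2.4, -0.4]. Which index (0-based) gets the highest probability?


Softmax is a monotonic transformation, so it preserves the argmax.
We need to find the index of the maximum logit.
Index 0: 4.7
Index 1: -2.4
Index 2: -0.4
Maximum logit = 4.7 at index 0

0


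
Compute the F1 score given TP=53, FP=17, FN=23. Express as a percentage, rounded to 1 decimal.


Precision = TP / (TP + FP) = 53 / 70 = 0.7571
Recall = TP / (TP + FN) = 53 / 76 = 0.6974
F1 = 2 * P * R / (P + R)
= 2 * 0.7571 * 0.6974 / (0.7571 + 0.6974)
= 1.056 / 1.4545
= 0.726
As percentage: 72.6%

72.6


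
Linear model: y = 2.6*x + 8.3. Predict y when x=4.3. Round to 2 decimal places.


y = 2.6 * 4.3 + (8.3)
= 11.18 + (8.3)
= 19.48

19.48


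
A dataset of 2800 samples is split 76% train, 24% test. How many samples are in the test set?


Train samples = 2800 * 76% = 2128
Test samples = 2800 - 2128
= 672

672


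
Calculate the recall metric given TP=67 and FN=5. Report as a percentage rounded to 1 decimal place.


Recall = TP / (TP + FN) * 100
= 67 / (67 + 5)
= 67 / 72
= 0.9306
= 93.1%

93.1


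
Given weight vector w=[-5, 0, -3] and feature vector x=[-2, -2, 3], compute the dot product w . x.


Element-wise products:
-5 * -2 = 10
0 * -2 = 0
-3 * 3 = -9
Sum = 10 + 0 + -9
= 1

1


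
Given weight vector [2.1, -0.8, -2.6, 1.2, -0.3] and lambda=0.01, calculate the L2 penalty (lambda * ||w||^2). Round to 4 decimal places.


Squaring each weight:
2.1^2 = 4.41
(-0.8)^2 = 0.64
(-2.6)^2 = 6.76
1.2^2 = 1.44
(-0.3)^2 = 0.09
Sum of squares = 13.34
Penalty = 0.01 * 13.34 = 0.1334

0.1334


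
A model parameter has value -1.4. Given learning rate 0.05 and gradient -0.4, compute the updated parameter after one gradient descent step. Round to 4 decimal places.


w_new = w_old - lr * gradient
= -1.4 - 0.05 * -0.4
= -1.4 - (-0.02)
= -1.3800

-1.3800


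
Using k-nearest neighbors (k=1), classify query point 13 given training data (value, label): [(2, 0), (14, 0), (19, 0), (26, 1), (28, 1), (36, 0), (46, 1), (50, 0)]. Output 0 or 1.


Distances from query 13:
Point 14 (class 0): distance = 1
K=1 nearest neighbors: classes = [0]
Votes for class 1: 0 / 1
Majority vote => class 0

0


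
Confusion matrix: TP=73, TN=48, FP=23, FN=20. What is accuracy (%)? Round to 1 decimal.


Accuracy = (TP + TN) / (TP + TN + FP + FN) * 100
= (73 + 48) / (73 + 48 + 23 + 20)
= 121 / 164
= 0.7378
= 73.8%

73.8


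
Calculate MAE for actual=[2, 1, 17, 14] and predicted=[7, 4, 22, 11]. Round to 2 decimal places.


Absolute errors: [5, 3, 5, 3]
Sum of absolute errors = 16
MAE = 16 / 4 = 4.00

4.00


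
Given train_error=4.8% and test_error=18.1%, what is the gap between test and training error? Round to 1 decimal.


Generalization gap = test_error - train_error
= 18.1 - 4.8
= 13.3%
A large gap suggests overfitting.

13.3


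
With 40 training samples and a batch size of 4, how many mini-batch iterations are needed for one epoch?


Iterations per epoch = dataset_size / batch_size
= 40 / 4
= 10

10


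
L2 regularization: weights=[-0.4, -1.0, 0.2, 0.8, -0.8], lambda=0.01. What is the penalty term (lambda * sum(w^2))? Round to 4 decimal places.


Squaring each weight:
(-0.4)^2 = 0.16
(-1.0)^2 = 1.0
0.2^2 = 0.04
0.8^2 = 0.64
(-0.8)^2 = 0.64
Sum of squares = 2.48
Penalty = 0.01 * 2.48 = 0.0248

0.0248


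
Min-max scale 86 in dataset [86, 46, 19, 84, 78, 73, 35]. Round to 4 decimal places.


Min = 19, Max = 86
Range = 86 - 19 = 67
Scaled = (x - min) / (max - min)
= (86 - 19) / 67
= 67 / 67
= 1.0000

1.0000


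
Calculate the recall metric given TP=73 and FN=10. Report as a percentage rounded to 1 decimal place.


Recall = TP / (TP + FN) * 100
= 73 / (73 + 10)
= 73 / 83
= 0.8795
= 88.0%

88.0


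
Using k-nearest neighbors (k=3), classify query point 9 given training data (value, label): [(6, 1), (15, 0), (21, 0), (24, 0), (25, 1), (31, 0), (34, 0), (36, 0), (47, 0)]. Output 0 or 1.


Distances from query 9:
Point 6 (class 1): distance = 3
Point 15 (class 0): distance = 6
Point 21 (class 0): distance = 12
K=3 nearest neighbors: classes = [1, 0, 0]
Votes for class 1: 1 / 3
Majority vote => class 0

0


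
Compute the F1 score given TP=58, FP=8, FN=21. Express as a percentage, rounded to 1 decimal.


Precision = TP / (TP + FP) = 58 / 66 = 0.8788
Recall = TP / (TP + FN) = 58 / 79 = 0.7342
F1 = 2 * P * R / (P + R)
= 2 * 0.8788 * 0.7342 / (0.8788 + 0.7342)
= 1.2904 / 1.613
= 0.8
As percentage: 80.0%

80.0


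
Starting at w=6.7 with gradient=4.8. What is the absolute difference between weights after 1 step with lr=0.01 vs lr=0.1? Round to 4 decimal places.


With lr=0.01: w_new = 6.7 - 0.01 * 4.8 = 6.652
With lr=0.1: w_new = 6.7 - 0.1 * 4.8 = 6.22
Absolute difference = |6.652 - 6.22|
= 0.4320

0.4320


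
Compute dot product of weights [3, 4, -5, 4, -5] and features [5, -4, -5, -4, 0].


Element-wise products:
3 * 5 = 15
4 * -4 = -16
-5 * -5 = 25
4 * -4 = -16
-5 * 0 = 0
Sum = 15 + -16 + 25 + -16 + 0
= 8

8


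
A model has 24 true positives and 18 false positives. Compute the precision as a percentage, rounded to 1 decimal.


Precision = TP / (TP + FP) * 100
= 24 / (24 + 18)
= 24 / 42
= 0.5714
= 57.1%

57.1


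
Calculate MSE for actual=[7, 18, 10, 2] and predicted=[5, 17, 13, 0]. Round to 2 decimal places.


Differences: [2, 1, -3, 2]
Squared errors: [4, 1, 9, 4]
Sum of squared errors = 18
MSE = 18 / 4 = 4.50

4.50


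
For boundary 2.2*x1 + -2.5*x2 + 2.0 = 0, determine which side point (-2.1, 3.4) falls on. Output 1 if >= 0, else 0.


Compute 2.2 * -2.1 + -2.5 * 3.4 + 2.0
= -4.62 + -8.5 + 2.0
= -11.12
Since -11.12 < 0, the point is on the negative side.

0


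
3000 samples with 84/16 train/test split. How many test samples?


Train samples = 3000 * 84% = 2520
Test samples = 3000 - 2520
= 480

480


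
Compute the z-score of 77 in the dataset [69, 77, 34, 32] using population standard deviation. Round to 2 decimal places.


Mean = (69 + 77 + 34 + 32) / 4 = 53.0
Variance = sum((x_i - mean)^2) / n = 408.5
Std = sqrt(408.5) = 20.2114
Z = (x - mean) / std
= (77 - 53.0) / 20.2114
= 24.0 / 20.2114
= 1.19

1.19


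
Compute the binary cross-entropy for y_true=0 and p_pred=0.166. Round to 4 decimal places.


For y=0: Loss = -log(1-p)
= -log(1 - 0.166)
= -log(0.834)
= -(-0.1815)
= 0.1815

0.1815


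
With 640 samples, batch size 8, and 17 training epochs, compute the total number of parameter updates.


Iterations per epoch = 640 / 8 = 80
Total updates = iterations_per_epoch * epochs
= 80 * 17
= 1360

1360


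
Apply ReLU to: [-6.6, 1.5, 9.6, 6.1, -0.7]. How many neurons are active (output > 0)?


ReLU(x) = max(0, x) for each element:
ReLU(-6.6) = 0
ReLU(1.5) = 1.5
ReLU(9.6) = 9.6
ReLU(6.1) = 6.1
ReLU(-0.7) = 0
Active neurons (>0): 3

3


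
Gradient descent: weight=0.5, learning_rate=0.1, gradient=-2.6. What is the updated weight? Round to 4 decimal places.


w_new = w_old - lr * gradient
= 0.5 - 0.1 * -2.6
= 0.5 - (-0.26)
= 0.7600

0.7600


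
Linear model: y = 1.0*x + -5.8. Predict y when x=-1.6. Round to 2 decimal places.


y = 1.0 * -1.6 + (-5.8)
= -1.6 + (-5.8)
= -7.40

-7.40
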